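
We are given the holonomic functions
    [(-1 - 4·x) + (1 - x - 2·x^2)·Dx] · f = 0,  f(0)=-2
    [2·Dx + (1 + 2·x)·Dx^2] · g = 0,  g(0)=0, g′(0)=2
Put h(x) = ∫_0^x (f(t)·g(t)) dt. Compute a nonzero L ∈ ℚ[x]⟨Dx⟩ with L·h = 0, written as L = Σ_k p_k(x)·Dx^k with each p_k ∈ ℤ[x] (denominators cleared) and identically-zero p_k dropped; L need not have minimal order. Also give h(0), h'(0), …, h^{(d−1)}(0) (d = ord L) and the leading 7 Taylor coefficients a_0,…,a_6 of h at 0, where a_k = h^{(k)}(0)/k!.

L = (6 + 16·x)·Dx + (14·x + 20·x^2)·Dx^2 + (-1 - x + 4·x^2 + 4·x^3)·Dx^3  (order 3).
h: a_k = 0, 0, -2, 0, -10/3, -16/15, -112/15, …
ICs: h(0) = 0, h′(0) = 0, h′′(0) = -4.

f: a_k = -2, -2, -6, -10, -22, -42, -86, …
g: a_k = 0, 2, -2, 8/3, -4, 32/5, -32/3, …
L₀ := L_f ⊗_s L_g (sym. prod.), ord ≤ 2.
∫: right-multiply L₀ by Dx.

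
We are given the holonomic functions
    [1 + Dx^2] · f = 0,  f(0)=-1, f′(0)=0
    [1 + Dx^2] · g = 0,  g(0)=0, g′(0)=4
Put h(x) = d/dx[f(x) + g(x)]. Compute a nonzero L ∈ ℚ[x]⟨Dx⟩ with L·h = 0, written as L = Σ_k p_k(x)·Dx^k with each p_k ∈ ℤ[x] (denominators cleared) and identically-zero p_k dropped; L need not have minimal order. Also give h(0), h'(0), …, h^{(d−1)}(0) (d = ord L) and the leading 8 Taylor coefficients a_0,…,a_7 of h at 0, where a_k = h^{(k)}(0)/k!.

f: a_k = -1, 0, 1/2, 0, -1/24, 0, 1/720, 0, …
g: a_k = 0, 4, 0, -2/3, 0, 1/30, 0, -1/1260, …
Weyl lclm of L_f,L_g ⇒ L₀ (ord ≤ 4).
Differentiate: ansatz ord ≤ ord L₀ ⇒ L.
L = 1 + Dx^2  (order 2).
h: a_k = 4, 1, -2, -1/6, 1/6, 1/120, -1/180, -1/5040, …
ICs: h(0) = 4, h′(0) = 1.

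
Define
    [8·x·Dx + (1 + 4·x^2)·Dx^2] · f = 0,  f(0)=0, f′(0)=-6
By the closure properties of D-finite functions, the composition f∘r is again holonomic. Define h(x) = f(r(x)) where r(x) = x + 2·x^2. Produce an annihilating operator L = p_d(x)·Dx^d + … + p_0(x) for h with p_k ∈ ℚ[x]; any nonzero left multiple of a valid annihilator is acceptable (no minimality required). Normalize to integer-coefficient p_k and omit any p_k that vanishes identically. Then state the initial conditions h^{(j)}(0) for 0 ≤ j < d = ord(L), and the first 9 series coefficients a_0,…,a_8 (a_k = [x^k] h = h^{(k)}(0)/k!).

f: a_k = 0, -6, 0, 8, 0, -96/5, 0, 384/7, 0, …
h₀=f(r): pull back L_f along r ⇒ L₀.
L = (-4 + 8·x + 64·x^2 + 192·x^3 + 192·x^4)·Dx + (1 + 4·x + 4·x^2 + 32·x^3 + 80·x^4 + 64·x^5)·Dx^2  (order 2).
h: a_k = 0, -6, -12, 8, 48, 384/5, -128, -4992/7, -768, …
ICs: h(0) = 0, h′(0) = -6.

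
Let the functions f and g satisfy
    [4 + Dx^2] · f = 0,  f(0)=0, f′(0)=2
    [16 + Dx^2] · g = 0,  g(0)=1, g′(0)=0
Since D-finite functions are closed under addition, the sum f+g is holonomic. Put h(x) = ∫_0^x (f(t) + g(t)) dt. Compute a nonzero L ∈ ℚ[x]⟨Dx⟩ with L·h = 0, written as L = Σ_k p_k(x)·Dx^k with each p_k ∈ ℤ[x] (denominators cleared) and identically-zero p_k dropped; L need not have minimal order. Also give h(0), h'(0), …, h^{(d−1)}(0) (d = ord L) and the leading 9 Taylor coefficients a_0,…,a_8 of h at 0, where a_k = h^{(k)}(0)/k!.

L = 64·Dx + 20·Dx^3 + Dx^5  (order 5).
h: a_k = 0, 1, 1, -8/3, -1/3, 32/15, 2/45, -256/315, -1/315, …
ICs: h(0) = 0, h′(0) = 1, h′′(0) = 2, h′′′(0) = -16, h′′′′(0) = -8.

f: a_k = 0, 2, 0, -4/3, 0, 4/15, 0, -8/315, 0, …
g: a_k = 1, 0, -8, 0, 32/3, 0, -256/45, 0, 512/315, …
h₀=f+g: left-lcm gives L₀, ord ≤ 4.
Integrate: L := L₀·Dx.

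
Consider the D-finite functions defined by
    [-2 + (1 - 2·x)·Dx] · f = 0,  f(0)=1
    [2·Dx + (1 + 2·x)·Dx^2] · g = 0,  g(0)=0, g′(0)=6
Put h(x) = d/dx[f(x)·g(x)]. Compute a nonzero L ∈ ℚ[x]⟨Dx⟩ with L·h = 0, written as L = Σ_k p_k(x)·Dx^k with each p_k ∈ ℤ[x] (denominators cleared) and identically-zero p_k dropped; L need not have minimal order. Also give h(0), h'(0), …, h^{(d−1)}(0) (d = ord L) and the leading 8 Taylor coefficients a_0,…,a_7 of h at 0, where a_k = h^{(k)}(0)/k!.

f: a_k = 1, 2, 4, 8, 16, 32, 64, 128, …
g: a_k = 0, 6, -6, 8, -12, 96/5, -32, 384/7, …
Product ⇒ symmetric product L₀, ord ≤ 2.
h=h₀': d/dx-closure on L₀ ⇒ L.
L = 16 + (2 + 20·x)·Dx + (-1 + 4·x^2)·Dx^2  (order 2).
h: a_k = 6, 12, 60, 112, 376, 3552/5, 10208/5, 136448/35, …
ICs: h(0) = 6, h′(0) = 12.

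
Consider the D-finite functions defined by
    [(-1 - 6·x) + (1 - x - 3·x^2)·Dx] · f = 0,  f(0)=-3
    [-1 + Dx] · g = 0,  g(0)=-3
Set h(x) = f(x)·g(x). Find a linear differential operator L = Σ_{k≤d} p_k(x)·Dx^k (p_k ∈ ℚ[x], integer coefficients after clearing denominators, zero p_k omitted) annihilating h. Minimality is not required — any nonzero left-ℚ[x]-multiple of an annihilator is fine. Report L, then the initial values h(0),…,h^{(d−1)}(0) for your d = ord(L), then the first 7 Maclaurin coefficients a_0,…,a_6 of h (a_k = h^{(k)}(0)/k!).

L = (2 + 5·x - 3·x^2) + (-1 + x + 3·x^2)·Dx  (order 1).
h: a_k = 9, 18, 99/2, 105, 2031/8, 11379/20, 106447/80, …
ICs: h(0) = 9.

f: a_k = -3, -3, -12, -21, -57, -120, -291, …
g: a_k = -3, -3, -3/2, -1/2, -1/8, -1/40, -1/240, …
Sym-product of L_f,L_g gives L₀ (≤ ord 1).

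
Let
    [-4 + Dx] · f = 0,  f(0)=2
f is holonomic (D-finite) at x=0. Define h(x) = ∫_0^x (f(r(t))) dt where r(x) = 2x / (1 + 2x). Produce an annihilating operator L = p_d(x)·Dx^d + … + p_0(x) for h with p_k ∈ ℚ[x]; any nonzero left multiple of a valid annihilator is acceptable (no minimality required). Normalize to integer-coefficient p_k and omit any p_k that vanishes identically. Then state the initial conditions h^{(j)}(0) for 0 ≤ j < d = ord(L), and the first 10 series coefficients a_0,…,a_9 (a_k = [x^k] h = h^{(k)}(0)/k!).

L = -8·Dx + (1 + 4·x + 4·x^2)·Dx^2  (order 2).
h: a_k = 0, 2, 8, 32/3, -16/3, -128/15, 896/45, -5632/315, -2176/315, 161792/2835, …
ICs: h(0) = 0, h′(0) = 2.

f: a_k = 2, 8, 16, 64/3, 64/3, 256/15, 512/45, 2048/315, 1024/315, 4096/2835, …
Change of var in L_f (x↦r) gives L₀.
∫: right-multiply L₀ by Dx.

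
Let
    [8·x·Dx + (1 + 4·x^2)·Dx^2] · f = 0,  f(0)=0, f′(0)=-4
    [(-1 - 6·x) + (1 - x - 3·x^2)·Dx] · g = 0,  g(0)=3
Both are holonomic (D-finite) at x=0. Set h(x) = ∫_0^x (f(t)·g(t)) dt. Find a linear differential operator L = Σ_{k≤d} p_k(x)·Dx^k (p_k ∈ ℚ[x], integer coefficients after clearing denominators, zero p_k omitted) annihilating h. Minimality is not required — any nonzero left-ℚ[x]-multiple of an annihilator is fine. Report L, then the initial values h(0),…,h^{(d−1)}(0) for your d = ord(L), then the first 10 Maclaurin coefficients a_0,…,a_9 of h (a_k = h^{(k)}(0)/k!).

f: a_k = 0, -4, 0, 16/3, 0, -64/5, 0, 256/7, 0, -1024/9, …
g: a_k = 3, 3, 12, 21, 57, 120, 291, 651, 1524, 3477, …
f·g: L₀ = L_f ⊗_s L_g, ord ≤ 2·1.
∫: right-multiply L₀ by Dx.
L = (6 + 8·x + 72·x^2)·Dx + (2 + 4·x + 16·x^2 + 72·x^3)·Dx^2 + (-1 + x - x^2 + 4·x^3 + 12·x^4)·Dx^3  (order 3).
h: a_k = 0, 0, -6, -4, -8, -68/5, -506/15, -2032/35, -7909/70, -74308/315, …
ICs: h(0) = 0, h′(0) = 0, h′′(0) = -12.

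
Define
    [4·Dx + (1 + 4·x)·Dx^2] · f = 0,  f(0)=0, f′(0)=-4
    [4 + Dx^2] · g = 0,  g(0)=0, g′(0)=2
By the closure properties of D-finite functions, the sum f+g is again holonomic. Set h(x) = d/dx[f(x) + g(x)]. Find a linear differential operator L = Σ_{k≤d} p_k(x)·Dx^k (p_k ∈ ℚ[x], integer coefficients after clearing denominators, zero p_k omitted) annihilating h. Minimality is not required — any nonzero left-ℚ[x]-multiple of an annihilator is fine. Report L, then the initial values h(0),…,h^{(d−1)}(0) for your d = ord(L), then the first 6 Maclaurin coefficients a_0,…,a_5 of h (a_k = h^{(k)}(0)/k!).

L = (400 + 128·x + 256·x^2) + (36 + 176·x + 192·x^2 + 256·x^3)·Dx + (100 + 32·x + 64·x^2)·Dx^2 + (9 + 44·x + 48·x^2 + 64·x^3)·Dx^3  (order 3).
h: a_k = -2, 16, -68, 256, -3068/3, 4096, …
ICs: h(0) = -2, h′(0) = 16, h′′(0) = -136.

f: a_k = 0, -4, 8, -64/3, 64, -1024/5, …
g: a_k = 0, 2, 0, -4/3, 0, 4/15, …
Weyl lclm of L_f,L_g ⇒ L₀ (ord ≤ 4).
h=h₀': d/dx-closure on L₀ ⇒ L.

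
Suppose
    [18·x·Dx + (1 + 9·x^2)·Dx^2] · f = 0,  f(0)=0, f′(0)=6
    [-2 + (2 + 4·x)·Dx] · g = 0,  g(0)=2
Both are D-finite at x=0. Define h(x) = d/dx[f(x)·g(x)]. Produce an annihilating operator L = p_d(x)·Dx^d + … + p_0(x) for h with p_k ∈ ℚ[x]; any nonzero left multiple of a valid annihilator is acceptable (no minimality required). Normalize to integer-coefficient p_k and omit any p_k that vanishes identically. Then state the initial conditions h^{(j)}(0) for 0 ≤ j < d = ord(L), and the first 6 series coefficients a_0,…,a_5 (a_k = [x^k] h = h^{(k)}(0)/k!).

L = (5 + 60·x - 84·x^2 - 324·x^3 - 81·x^4) + (8 + 58·x + 18·x^2 - 618·x^3 - 1134·x^4 - 324·x^5)·Dx + (1 - 2·x - 14·x^2 - 54·x^3 - 219·x^4 - 324·x^5 - 108·x^6)·Dx^2  (order 2).
h: a_k = 12, 24, -126, -120, 2049/2, 5607/5, …
ICs: h(0) = 12, h′(0) = 24.

f: a_k = 0, 6, 0, -18, 0, 486/5, …
g: a_k = 2, 2, -1, 1, -5/4, 7/4, …
L₀ := L_f ⊗_s L_g (sym. prod.), ord ≤ 2.
Derive L from L₀ (diff closure).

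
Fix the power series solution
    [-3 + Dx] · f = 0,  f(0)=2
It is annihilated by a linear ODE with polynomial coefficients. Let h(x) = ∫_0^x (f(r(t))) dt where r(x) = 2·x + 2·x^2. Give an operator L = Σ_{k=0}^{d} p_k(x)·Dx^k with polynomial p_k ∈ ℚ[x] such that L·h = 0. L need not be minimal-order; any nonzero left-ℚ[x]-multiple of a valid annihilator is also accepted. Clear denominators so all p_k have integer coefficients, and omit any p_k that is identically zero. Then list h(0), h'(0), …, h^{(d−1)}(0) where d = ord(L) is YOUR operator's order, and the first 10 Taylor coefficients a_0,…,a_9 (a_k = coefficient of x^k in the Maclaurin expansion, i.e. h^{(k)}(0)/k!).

L = (-6 - 12·x)·Dx + Dx^2  (order 2).
h: a_k = 0, 2, 6, 16, 36, 72, 648/5, 7488/35, 11448/35, 16368/35, …
ICs: h(0) = 0, h′(0) = 2.

f: a_k = 2, 6, 9, 9, 27/4, 81/20, 81/40, 243/280, 729/2240, 243/2240, …
h₀=f(r): pull back L_f along r ⇒ L₀.
h=∫h₀ ⇒ L = L₀·Dx.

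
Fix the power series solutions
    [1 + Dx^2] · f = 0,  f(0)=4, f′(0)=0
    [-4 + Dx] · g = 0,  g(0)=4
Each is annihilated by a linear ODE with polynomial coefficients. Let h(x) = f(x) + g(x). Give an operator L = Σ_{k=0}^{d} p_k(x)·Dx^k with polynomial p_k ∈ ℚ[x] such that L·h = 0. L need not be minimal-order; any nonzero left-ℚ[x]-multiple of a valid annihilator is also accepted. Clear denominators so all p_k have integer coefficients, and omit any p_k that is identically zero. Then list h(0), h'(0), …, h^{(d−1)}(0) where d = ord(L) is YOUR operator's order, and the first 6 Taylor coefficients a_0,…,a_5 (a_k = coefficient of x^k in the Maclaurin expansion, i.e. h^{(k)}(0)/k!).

f: a_k = 4, 0, -2, 0, 1/6, 0, …
g: a_k = 4, 16, 32, 128/3, 128/3, 512/15, …
Sum ⇒ L₀ = lclm(L_f,L_g) in ℚ(x)⟨Dx⟩.
L = -4 + Dx - 4·Dx^2 + Dx^3  (order 3).
h: a_k = 8, 16, 30, 128/3, 257/6, 512/15, …
ICs: h(0) = 8, h′(0) = 16, h′′(0) = 60.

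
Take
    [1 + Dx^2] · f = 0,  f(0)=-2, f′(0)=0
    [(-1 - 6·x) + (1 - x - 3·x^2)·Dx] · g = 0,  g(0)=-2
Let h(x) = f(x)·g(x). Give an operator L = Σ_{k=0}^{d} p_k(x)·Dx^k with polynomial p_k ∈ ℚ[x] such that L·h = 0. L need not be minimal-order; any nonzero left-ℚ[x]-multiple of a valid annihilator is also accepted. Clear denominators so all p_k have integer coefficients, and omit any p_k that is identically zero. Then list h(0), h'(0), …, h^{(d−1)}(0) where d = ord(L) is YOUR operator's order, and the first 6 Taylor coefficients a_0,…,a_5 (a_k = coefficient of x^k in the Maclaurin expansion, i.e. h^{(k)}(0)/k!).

f: a_k = -2, 0, 1, 0, -1/12, 0, …
g: a_k = -2, -2, -8, -14, -38, -80, …
Product ⇒ symmetric product L₀, ord ≤ 2.
L = (5 + x + 3·x^2) + (2 + 12·x)·Dx + (-1 + x + 3·x^2)·Dx^2  (order 2).
h: a_k = 4, 4, 14, 26, 409/6, 877/6, …
ICs: h(0) = 4, h′(0) = 4.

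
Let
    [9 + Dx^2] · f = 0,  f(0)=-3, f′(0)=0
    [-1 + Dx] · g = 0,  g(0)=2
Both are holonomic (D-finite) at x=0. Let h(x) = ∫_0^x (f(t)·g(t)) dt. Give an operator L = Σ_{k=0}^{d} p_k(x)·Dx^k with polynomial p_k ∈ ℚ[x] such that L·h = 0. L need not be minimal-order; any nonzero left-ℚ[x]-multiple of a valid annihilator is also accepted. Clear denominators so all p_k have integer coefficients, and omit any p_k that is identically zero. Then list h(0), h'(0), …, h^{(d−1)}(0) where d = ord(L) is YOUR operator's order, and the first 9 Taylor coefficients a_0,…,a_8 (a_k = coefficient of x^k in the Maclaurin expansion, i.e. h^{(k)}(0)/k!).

L = 10·Dx - 2·Dx^2 + Dx^3  (order 3).
h: a_k = 0, -6, -3, 8, 13/2, -7/5, -79/30, -44/105, 307/840, …
ICs: h(0) = 0, h′(0) = -6, h′′(0) = -6.

f: a_k = -3, 0, 27/2, 0, -81/8, 0, 243/80, 0, -2187/4480, …
g: a_k = 2, 2, 1, 1/3, 1/12, 1/60, 1/360, 1/2520, 1/20160, …
Sym-product of L_f,L_g gives L₀ (≤ ord 2).
Integrate: L := L₀·Dx.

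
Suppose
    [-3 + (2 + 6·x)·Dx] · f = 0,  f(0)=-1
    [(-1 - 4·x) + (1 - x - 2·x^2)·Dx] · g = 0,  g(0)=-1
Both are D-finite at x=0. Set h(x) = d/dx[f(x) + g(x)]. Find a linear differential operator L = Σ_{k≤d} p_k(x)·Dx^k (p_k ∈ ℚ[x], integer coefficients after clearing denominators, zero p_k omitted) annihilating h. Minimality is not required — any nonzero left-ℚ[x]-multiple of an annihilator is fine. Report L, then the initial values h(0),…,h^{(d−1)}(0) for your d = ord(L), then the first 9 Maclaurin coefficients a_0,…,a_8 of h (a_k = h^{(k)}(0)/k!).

L = (-114 - 522·x - 1152·x^2 - 816·x^3 - 720·x^4) + (-31 - 414·x - 1803·x^2 - 3208·x^3 - 3084·x^4 - 2160·x^5)·Dx + (10 + 66·x + 110·x^2 - 74·x^3 - 456·x^4 - 808·x^5 - 480·x^6)·Dx^2  (order 2).
h: a_k = -5/2, -15/4, -321/16, -1003/32, -35385/256, -86169/512, -1723757/2048, -2788659/4096, -327790089/65536, …
ICs: h(0) = -5/2, h′(0) = -15/4.

f: a_k = -1, -3/2, 9/8, -27/16, 405/128, -1701/256, 15309/1024, -72171/2048, 2814669/32768, …
g: a_k = -1, -1, -3, -5, -11, -21, -43, -85, -171, …
f+g: L₀ = lclm(L_f,L_g), ord ≤ 1+1.
h₀' ⇒ L via d/dx closure of L₀.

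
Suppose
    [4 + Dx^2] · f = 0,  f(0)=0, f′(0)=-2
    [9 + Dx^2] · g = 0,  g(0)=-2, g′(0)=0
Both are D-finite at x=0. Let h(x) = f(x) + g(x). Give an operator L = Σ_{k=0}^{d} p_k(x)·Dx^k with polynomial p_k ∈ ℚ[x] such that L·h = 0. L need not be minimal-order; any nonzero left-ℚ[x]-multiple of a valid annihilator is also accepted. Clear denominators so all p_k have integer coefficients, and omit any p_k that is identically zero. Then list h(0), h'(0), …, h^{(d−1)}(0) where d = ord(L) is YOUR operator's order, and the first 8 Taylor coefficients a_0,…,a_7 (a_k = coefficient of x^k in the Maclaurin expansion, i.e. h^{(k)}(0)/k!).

L = 36 + 13·Dx^2 + Dx^4  (order 4).
h: a_k = -2, -2, 9, 4/3, -27/4, -4/15, 81/40, 8/315, …
ICs: h(0) = -2, h′(0) = -2, h′′(0) = 18, h′′′(0) = 8.

f: a_k = 0, -2, 0, 4/3, 0, -4/15, 0, 8/315, …
g: a_k = -2, 0, 9, 0, -27/4, 0, 81/40, 0, …
f+g: L₀ = lclm(L_f,L_g), ord ≤ 2+2.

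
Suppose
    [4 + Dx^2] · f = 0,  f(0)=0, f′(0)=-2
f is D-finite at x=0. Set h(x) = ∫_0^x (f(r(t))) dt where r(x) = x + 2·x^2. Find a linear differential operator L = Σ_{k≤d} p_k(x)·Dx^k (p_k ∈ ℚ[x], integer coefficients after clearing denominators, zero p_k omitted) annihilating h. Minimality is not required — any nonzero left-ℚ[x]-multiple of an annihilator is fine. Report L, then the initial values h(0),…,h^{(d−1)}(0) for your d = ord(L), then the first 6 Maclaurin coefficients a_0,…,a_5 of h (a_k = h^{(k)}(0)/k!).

f: a_k = 0, -2, 0, 4/3, 0, -4/15, …
h₀=f(r): pull back L_f along r ⇒ L₀.
∫: right-multiply L₀ by Dx.
L = (4 + 48·x + 192·x^2 + 256·x^3)·Dx - 4·Dx^2 + (1 + 4·x)·Dx^3  (order 3).
h: a_k = 0, 0, -1, -4/3, 1/3, 8/5, …
ICs: h(0) = 0, h′(0) = 0, h′′(0) = -2.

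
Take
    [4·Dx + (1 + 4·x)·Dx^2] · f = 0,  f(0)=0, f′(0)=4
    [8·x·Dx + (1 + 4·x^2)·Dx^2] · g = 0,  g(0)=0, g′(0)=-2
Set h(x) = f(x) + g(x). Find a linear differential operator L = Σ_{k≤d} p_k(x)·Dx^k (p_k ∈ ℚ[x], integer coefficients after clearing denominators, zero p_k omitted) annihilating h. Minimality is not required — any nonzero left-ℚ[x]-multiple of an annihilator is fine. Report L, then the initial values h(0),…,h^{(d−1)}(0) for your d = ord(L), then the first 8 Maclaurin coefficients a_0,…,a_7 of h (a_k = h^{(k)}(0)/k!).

f: a_k = 0, 4, -8, 64/3, -64, 1024/5, -2048/3, 16384/7, …
g: a_k = 0, -2, 0, 8/3, 0, -32/5, 0, 128/7, …
h₀=f+g: left-lcm gives L₀, ord ≤ 4.
L = (-8 - 96·x + 96·x^2 + 128·x^3)·Dx + (-10 - 16·x - 72·x^2 + 192·x^3 + 256·x^4)·Dx^2 + (-1 - 2·x + 8·x^2 + 8·x^3 + 48·x^4 + 64·x^5)·Dx^3  (order 3).
h: a_k = 0, 2, -8, 24, -64, 992/5, -2048/3, 16512/7, …
ICs: h(0) = 0, h′(0) = 2, h′′(0) = -16.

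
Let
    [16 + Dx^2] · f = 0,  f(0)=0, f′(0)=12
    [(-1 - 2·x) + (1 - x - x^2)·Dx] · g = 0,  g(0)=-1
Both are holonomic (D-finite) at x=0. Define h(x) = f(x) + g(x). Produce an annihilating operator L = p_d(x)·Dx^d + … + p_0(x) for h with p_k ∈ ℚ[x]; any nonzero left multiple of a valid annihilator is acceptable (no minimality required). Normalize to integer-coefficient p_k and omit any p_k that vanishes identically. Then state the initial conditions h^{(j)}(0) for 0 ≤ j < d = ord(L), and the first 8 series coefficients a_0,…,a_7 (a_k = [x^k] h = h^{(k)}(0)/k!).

f: a_k = 0, 12, 0, -32, 0, 128/5, 0, -1024/105, …
g: a_k = -1, -1, -2, -3, -5, -8, -13, -21, …
Weyl lclm of L_f,L_g ⇒ L₀ (ord ≤ 3).
L = (-272 - 384·x + 352·x^2 - 192·x^3 - 640·x^4 - 256·x^5) + (160 - 368·x - 32·x^2 + 544·x^3 - 48·x^4 - 384·x^5 - 128·x^6)·Dx + (-17 - 24·x + 22·x^2 - 12·x^3 - 40·x^4 - 16·x^5)·Dx^2 + (10 - 23·x - 2·x^2 + 34·x^3 - 3·x^4 - 24·x^5 - 8·x^6)·Dx^3  (order 3).
h: a_k = -1, 11, -2, -35, -5, 88/5, -13, -3229/105, …
ICs: h(0) = -1, h′(0) = 11, h′′(0) = -4.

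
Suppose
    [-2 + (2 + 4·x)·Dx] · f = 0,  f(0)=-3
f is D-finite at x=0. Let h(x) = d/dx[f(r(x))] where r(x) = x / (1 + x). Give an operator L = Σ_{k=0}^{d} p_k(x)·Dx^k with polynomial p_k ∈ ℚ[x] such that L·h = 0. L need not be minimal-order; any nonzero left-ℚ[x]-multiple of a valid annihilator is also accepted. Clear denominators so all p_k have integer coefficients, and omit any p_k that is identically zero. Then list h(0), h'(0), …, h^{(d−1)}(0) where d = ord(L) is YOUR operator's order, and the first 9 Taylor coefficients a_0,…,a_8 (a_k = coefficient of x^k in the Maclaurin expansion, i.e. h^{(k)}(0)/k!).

f: a_k = -3, -3, 3/2, -3/2, 15/8, -21/8, 63/16, -99/16, 1287/128, …
L₀ from L_f via x↦r, Dx↦r'^{-1}Dx.
Derive L from L₀ (diff closure).
L = (-3 - 6·x) + (-1 - 4·x - 3·x^2)·Dx  (order 1).
h: a_k = -3, 9, -45/2, 111/2, -1125/8, 2943/8, -15813/16, 43335/16, -963873/128, …
ICs: h(0) = -3.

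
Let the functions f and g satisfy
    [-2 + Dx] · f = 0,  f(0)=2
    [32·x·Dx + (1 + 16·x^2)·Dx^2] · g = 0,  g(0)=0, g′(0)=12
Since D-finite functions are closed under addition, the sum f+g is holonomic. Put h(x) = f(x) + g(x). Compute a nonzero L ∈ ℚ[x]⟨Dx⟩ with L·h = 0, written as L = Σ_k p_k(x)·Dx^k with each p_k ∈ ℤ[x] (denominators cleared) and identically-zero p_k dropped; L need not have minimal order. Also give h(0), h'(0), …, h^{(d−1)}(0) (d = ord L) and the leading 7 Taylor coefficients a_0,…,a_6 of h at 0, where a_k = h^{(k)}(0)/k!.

f: a_k = 2, 4, 4, 8/3, 4/3, 8/15, 8/45, …
g: a_k = 0, 12, 0, -64, 0, 3072/5, 0, …
L₀ := lclm(L_f,L_g); ord L₀ ≤ 1+2.
L = (32 - 64·x - 1536·x^2 - 1024·x^3)·Dx + (-18 + 704·x^2 - 512·x^4)·Dx^2 + (1 + 16·x + 32·x^2 + 256·x^3 + 256·x^4)·Dx^3  (order 3).
h: a_k = 2, 16, 4, -184/3, 4/3, 9224/15, 8/45, …
ICs: h(0) = 2, h′(0) = 16, h′′(0) = 8.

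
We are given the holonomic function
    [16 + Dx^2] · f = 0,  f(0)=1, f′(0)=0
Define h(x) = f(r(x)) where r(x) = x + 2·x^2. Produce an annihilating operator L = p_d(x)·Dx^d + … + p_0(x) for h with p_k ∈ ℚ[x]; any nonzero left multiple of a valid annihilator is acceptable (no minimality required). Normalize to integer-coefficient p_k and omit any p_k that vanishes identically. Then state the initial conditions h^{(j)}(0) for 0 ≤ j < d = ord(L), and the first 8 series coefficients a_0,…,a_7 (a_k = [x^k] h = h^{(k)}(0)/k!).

L = (16 + 192·x + 768·x^2 + 1024·x^3) - 4·Dx + (1 + 4·x)·Dx^2  (order 2).
h: a_k = 1, 0, -8, -32, -64/3, 256/3, 11264/45, 4096/15, …
ICs: h(0) = 1, h′(0) = 0.

f: a_k = 1, 0, -8, 0, 32/3, 0, -256/45, 0, …
h₀=f(r): pull back L_f along r ⇒ L₀.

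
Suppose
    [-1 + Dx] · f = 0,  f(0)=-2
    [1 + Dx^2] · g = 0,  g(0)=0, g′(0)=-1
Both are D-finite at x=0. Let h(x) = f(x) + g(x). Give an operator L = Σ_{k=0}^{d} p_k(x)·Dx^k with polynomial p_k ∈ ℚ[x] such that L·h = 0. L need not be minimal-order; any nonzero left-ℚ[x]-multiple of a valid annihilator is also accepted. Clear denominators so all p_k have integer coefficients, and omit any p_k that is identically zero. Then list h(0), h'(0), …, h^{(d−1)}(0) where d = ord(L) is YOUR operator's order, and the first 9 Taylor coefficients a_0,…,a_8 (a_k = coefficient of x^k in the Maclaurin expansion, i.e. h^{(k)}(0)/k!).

L = -1 + Dx - Dx^2 + Dx^3  (order 3).
h: a_k = -2, -3, -1, -1/6, -1/12, -1/40, -1/360, -1/5040, -1/20160, …
ICs: h(0) = -2, h′(0) = -3, h′′(0) = -2.

f: a_k = -2, -2, -1, -1/3, -1/12, -1/60, -1/360, -1/2520, -1/20160, …
g: a_k = 0, -1, 0, 1/6, 0, -1/120, 0, 1/5040, 0, …
h₀=f+g: left-lcm gives L₀, ord ≤ 3.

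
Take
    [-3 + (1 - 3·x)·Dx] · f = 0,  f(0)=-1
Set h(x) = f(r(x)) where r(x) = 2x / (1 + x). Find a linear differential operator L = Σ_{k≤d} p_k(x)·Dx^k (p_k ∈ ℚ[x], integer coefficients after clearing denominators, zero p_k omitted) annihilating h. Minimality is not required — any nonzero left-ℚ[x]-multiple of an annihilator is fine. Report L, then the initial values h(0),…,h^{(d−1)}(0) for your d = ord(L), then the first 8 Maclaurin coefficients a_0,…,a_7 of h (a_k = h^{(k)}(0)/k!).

f: a_k = -1, -3, -9, -27, -81, -243, -729, -2187, …
f∘r: x↦r, Dx↦Dx/r' in L_f ⇒ L₀.
L = 6 + (-1 + 4·x + 5·x^2)·Dx  (order 1).
h: a_k = -1, -6, -30, -150, -750, -3750, -18750, -93750, …
ICs: h(0) = -1.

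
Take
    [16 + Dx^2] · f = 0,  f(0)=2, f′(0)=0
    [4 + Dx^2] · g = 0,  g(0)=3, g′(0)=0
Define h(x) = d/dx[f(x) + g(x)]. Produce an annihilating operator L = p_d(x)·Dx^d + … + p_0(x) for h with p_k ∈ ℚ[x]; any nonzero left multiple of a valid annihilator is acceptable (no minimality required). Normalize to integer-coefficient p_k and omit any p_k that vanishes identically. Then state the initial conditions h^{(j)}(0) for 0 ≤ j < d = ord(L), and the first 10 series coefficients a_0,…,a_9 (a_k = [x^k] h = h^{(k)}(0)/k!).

L = 64 + 20·Dx^2 + Dx^4  (order 4).
h: a_k = 0, -44, 0, 280/3, 0, -1048/15, 0, 1648/63, 0, -2344/405, …
ICs: h(0) = 0, h′(0) = -44, h′′(0) = 0, h′′′(0) = 560.

f: a_k = 2, 0, -16, 0, 64/3, 0, -512/45, 0, 1024/315, 0, …
g: a_k = 3, 0, -6, 0, 2, 0, -4/15, 0, 2/105, 0, …
L₀ := lclm(L_f,L_g); ord L₀ ≤ 2+2.
Derive L from L₀ (diff closure).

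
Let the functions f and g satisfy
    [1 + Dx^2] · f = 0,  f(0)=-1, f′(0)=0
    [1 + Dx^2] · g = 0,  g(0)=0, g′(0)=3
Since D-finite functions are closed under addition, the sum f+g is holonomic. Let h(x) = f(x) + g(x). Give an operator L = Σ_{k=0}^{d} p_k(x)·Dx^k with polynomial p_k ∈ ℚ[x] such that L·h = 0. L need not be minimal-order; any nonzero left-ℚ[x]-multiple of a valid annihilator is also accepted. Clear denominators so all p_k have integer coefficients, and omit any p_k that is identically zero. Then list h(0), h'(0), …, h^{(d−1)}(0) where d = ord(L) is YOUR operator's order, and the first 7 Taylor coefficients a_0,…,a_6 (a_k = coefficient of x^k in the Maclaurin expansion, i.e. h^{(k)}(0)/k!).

f: a_k = -1, 0, 1/2, 0, -1/24, 0, 1/720, …
g: a_k = 0, 3, 0, -1/2, 0, 1/40, 0, …
h₀=f+g: left-lcm gives L₀, ord ≤ 4.
L = 1 + Dx^2  (order 2).
h: a_k = -1, 3, 1/2, -1/2, -1/24, 1/40, 1/720, …
ICs: h(0) = -1, h′(0) = 3.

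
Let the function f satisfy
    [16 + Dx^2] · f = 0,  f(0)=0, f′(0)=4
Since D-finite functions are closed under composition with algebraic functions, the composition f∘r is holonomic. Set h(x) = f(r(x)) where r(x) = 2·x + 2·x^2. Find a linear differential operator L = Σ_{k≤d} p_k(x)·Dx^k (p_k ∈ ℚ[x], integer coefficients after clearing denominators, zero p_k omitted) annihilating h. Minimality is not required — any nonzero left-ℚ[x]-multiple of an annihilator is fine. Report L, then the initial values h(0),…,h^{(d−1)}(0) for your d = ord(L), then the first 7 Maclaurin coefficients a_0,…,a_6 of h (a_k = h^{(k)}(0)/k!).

L = (64 + 384·x + 768·x^2 + 512·x^3) - 2·Dx + (1 + 2·x)·Dx^2  (order 2).
h: a_k = 0, 8, 8, -256/3, -256, 256/15, 1280, …
ICs: h(0) = 0, h′(0) = 8.

f: a_k = 0, 4, 0, -32/3, 0, 128/15, 0, …
Change of var in L_f (x↦r) gives L₀.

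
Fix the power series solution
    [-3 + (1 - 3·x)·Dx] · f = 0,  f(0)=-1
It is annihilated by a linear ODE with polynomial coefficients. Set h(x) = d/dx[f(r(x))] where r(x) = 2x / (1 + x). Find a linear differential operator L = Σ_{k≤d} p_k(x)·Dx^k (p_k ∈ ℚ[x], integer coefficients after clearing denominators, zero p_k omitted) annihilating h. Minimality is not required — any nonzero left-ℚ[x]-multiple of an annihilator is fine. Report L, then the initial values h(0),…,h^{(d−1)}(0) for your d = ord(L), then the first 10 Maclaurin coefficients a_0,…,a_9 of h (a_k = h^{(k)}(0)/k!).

f: a_k = -1, -3, -9, -27, -81, -243, -729, -2187, -6561, -19683, …
Substitute x→r, Dx→(1/r')Dx; clear ⇒ L₀.
h=h₀': d/dx-closure on L₀ ⇒ L.
L = 10 + (-1 + 5·x)·Dx  (order 1).
h: a_k = -6, -60, -450, -3000, -18750, -112500, -656250, -3750000, -21093750, -117187500, …
ICs: h(0) = -6.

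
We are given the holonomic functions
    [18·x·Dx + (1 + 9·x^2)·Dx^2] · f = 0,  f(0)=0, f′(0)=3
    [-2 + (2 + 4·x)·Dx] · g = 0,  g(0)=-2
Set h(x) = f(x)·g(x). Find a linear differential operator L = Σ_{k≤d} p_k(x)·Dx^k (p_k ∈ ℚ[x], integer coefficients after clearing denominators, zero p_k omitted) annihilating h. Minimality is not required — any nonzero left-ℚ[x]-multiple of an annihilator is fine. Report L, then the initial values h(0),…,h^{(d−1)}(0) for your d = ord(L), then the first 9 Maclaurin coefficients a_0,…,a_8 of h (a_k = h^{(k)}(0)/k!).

L = (3 - 18·x - 9·x^2) + (-2 + 14·x + 54·x^2 + 36·x^3)·Dx + (1 + 4·x + 13·x^2 + 36·x^3 + 36·x^4)·Dx^2  (order 2).
h: a_k = 0, -6, -6, 21, 15, -2049/20, -1869/20, 187623/280, 162297/280, …
ICs: h(0) = 0, h′(0) = -6.

f: a_k = 0, 3, 0, -9, 0, 243/5, 0, -2187/7, 0, …
g: a_k = -2, -2, 1, -1, 5/4, -7/4, 21/8, -33/8, 429/64, …
f·g: L₀ = L_f ⊗_s L_g, ord ≤ 2·1.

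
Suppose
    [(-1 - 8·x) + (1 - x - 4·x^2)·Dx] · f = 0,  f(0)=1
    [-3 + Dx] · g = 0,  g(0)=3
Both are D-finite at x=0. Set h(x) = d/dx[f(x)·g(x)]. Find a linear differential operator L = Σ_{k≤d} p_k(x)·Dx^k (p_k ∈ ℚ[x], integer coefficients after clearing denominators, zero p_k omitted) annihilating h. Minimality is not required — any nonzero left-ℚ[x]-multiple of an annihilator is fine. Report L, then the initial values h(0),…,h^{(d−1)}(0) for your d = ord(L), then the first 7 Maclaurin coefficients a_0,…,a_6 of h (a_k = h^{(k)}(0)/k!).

f: a_k = 1, 1, 5, 9, 29, 65, 181, …
g: a_k = 3, 9, 27/2, 27/2, 81/8, 243/40, 243/80, …
Product ⇒ symmetric product L₀, ord ≤ 1.
Differentiate: ansatz ord ≤ ord L₀ ⇒ L.
L = (25 + 48·x - 39·x^2 - 120·x^3 + 144·x^4) + (-4 - x + 33·x^2 + 8·x^3 - 48·x^4)·Dx  (order 1).
h: a_k = 12, 75, 297, 2073/2, 3306, 408177/40, 243423/8, …
ICs: h(0) = 12.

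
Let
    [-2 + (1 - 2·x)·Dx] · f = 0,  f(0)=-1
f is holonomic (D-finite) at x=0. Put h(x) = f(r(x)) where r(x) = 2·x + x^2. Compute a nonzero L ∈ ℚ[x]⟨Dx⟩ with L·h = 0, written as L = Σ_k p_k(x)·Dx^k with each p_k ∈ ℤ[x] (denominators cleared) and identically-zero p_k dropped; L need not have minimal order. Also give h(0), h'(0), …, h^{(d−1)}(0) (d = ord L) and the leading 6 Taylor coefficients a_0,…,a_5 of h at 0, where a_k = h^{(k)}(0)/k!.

f: a_k = -1, -2, -4, -8, -16, -32, …
Substitute x→r, Dx→(1/r')Dx; clear ⇒ L₀.
L = (4 + 4·x) + (-1 + 4·x + 2·x^2)·Dx  (order 1).
h: a_k = -1, -4, -18, -80, -356, -1584, …
ICs: h(0) = -1.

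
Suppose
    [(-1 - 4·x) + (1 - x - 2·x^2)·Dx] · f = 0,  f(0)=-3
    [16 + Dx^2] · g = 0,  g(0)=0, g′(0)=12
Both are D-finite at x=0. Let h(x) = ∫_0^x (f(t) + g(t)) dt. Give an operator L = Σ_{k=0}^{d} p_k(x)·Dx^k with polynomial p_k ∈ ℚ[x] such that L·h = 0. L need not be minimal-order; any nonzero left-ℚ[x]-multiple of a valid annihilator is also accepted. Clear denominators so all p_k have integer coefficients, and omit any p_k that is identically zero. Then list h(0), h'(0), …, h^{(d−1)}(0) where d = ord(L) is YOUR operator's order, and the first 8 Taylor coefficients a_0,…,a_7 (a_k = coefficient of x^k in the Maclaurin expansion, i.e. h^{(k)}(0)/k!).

f: a_k = -3, -3, -9, -15, -33, -63, -129, -255, …
g: a_k = 0, 12, 0, -32, 0, 128/5, 0, -1024/105, …
h₀=f+g: left-lcm gives L₀, ord ≤ 3.
h=∫₀ˣh₀: take L = L₀·Dx.
L = (368 + 1408·x - 256·x^2 + 512·x^3 + 2560·x^4 + 2048·x^5)·Dx + (-176 + 336·x + 384·x^2 - 1024·x^3 - 384·x^4 + 1536·x^5 + 1024·x^6)·Dx^2 + (23 + 88·x - 16·x^2 + 32·x^3 + 160·x^4 + 128·x^5)·Dx^3 + (-11 + 21·x + 24·x^2 - 64·x^3 - 24·x^4 + 96·x^5 + 64·x^6)·Dx^4  (order 4).
h: a_k = 0, -3, 9/2, -3, -47/4, -33/5, -187/30, -129/7, …
ICs: h(0) = 0, h′(0) = -3, h′′(0) = 9, h′′′(0) = -18.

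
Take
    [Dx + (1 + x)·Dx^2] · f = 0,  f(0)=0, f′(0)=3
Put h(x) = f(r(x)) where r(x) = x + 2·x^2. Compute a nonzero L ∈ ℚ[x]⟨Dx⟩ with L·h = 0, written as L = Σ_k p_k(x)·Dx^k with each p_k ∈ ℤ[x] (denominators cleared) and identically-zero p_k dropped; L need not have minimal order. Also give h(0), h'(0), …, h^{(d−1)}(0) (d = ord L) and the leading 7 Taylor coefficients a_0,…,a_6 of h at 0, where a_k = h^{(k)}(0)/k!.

f: a_k = 0, 3, -3/2, 1, -3/4, 3/5, -1/2, …
Substitute x→r, Dx→(1/r')Dx; clear ⇒ L₀.
L = (-3 + 4·x + 8·x^2)·Dx + (1 + 5·x + 6·x^2 + 8·x^3)·Dx^2  (order 2).
h: a_k = 0, 3, 9/2, -5, -3/4, 33/5, -9/2, …
ICs: h(0) = 0, h′(0) = 3.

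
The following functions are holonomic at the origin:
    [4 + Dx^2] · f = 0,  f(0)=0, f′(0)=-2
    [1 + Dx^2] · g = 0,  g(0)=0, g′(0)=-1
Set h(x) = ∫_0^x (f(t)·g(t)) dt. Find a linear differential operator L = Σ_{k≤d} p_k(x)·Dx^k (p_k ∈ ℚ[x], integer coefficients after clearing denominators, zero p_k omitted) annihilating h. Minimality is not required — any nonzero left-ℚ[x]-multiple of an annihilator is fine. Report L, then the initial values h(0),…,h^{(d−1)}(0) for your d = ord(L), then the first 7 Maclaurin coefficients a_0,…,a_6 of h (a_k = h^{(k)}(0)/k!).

f: a_k = 0, -2, 0, 4/3, 0, -4/15, 0, …
g: a_k = 0, -1, 0, 1/6, 0, -1/120, 0, …
h₀=f·g: eliminate ⇒ L₀, order ≤ 2·2.
Integrate: L := L₀·Dx.
L = 9·Dx + 10·Dx^3 + Dx^5  (order 5).
h: a_k = 0, 0, 0, 2/3, 0, -1/3, 0, …
ICs: h(0) = 0, h′(0) = 0, h′′(0) = 0, h′′′(0) = 4, h′′′′(0) = 0.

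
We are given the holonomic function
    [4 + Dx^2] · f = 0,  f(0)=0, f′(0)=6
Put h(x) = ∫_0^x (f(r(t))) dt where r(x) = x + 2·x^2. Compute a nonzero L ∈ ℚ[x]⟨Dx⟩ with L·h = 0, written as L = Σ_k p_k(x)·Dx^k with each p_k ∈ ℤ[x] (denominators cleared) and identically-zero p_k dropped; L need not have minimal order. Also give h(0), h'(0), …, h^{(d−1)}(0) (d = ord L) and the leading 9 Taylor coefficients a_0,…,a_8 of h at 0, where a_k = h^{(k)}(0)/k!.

f: a_k = 0, 6, 0, -4, 0, 4/5, 0, -8/105, 0, …
L₀ from L_f via x↦r, Dx↦r'^{-1}Dx.
h=∫₀ˣh₀: take L = L₀·Dx.
L = (4 + 48·x + 192·x^2 + 256·x^3)·Dx - 4·Dx^2 + (1 + 4·x)·Dx^3  (order 3).
h: a_k = 0, 0, 3, 4, -1, -24/5, -118/15, -24/7, 419/105, …
ICs: h(0) = 0, h′(0) = 0, h′′(0) = 6.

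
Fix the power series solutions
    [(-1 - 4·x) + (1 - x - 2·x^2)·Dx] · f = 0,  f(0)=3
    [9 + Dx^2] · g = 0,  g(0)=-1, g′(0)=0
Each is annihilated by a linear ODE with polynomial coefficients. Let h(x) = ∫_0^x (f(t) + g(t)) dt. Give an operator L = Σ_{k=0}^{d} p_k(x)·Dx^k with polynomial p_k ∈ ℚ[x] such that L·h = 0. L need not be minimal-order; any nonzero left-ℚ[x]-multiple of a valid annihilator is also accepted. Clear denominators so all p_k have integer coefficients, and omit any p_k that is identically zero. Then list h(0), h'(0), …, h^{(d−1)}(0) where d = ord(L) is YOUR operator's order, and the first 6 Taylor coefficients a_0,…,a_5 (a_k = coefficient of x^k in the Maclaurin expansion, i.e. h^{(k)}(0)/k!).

L = (117 + 486·x + 135·x^2 + 360·x^3 + 540·x^4 + 432·x^5)·Dx + (-45 + 63·x + 81·x^2 - 153·x^3 - 18·x^4 + 324·x^5 + 216·x^6)·Dx^2 + (13 + 54·x + 15·x^2 + 40·x^3 + 60·x^4 + 48·x^5)·Dx^3 + (-5 + 7·x + 9·x^2 - 17·x^3 - 2·x^4 + 36·x^5 + 24·x^6)·Dx^4  (order 4).
h: a_k = 0, 2, 3/2, 9/2, 15/4, 237/40, …
ICs: h(0) = 0, h′(0) = 2, h′′(0) = 3, h′′′(0) = 27.

f: a_k = 3, 3, 9, 15, 33, 63, …
g: a_k = -1, 0, 9/2, 0, -27/8, 0, …
f+g: L₀ = lclm(L_f,L_g), ord ≤ 1+2.
h=∫h₀ ⇒ L = L₀·Dx.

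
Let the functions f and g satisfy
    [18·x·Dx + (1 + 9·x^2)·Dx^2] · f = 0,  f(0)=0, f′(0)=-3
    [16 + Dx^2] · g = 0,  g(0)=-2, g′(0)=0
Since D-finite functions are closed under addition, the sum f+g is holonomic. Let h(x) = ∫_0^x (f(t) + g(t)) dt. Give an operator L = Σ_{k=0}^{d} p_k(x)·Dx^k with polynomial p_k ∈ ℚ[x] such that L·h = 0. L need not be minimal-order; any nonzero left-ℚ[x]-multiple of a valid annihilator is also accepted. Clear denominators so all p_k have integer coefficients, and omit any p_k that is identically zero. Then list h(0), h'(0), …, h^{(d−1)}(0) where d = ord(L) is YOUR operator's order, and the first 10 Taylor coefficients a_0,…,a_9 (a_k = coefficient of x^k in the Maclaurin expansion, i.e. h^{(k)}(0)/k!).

L = (-13248·x + 181440·x^3 + 186624·x^5)·Dx^2 + (-16 + 6048·x^2 + 66096·x^4 + 93312·x^6)·Dx^3 + (-828·x + 11340·x^3 + 11664·x^5)·Dx^4 + (-1 + 378·x^2 + 4131·x^4 + 5832·x^6)·Dx^5  (order 5).
h: a_k = 0, -2, -3/2, 16/3, 9/4, -64/15, -81/10, 512/315, 2187/56, -1024/2835, …
ICs: h(0) = 0, h′(0) = -2, h′′(0) = -3, h′′′(0) = 32, h′′′′(0) = 54.

f: a_k = 0, -3, 0, 9, 0, -243/5, 0, 2187/7, 0, -2187, …
g: a_k = -2, 0, 16, 0, -64/3, 0, 512/45, 0, -1024/315, 0, …
Weyl lclm of L_f,L_g ⇒ L₀ (ord ≤ 4).
h=∫₀ˣh₀: take L = L₀·Dx.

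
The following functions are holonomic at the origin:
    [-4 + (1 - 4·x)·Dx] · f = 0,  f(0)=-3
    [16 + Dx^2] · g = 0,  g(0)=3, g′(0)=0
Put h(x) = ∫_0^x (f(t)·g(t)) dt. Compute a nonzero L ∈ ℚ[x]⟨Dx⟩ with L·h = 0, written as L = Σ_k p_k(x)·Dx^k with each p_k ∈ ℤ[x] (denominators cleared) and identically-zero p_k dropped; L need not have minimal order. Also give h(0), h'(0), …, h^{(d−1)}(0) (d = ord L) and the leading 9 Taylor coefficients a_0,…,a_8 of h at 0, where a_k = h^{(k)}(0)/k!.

L = (-16 + 64·x)·Dx + 8·Dx^2 + (-1 + 4·x)·Dx^3  (order 3).
h: a_k = 0, -9, -18, -24, -72, -1248/5, -832, -99584/35, -49792/5, …
ICs: h(0) = 0, h′(0) = -9, h′′(0) = -36.

f: a_k = -3, -12, -48, -192, -768, -3072, -12288, -49152, -196608, …
g: a_k = 3, 0, -24, 0, 32, 0, -256/15, 0, 512/105, …
f·g: L₀ = L_f ⊗_s L_g, ord ≤ 1·2.
h=∫₀ˣh₀: take L = L₀·Dx.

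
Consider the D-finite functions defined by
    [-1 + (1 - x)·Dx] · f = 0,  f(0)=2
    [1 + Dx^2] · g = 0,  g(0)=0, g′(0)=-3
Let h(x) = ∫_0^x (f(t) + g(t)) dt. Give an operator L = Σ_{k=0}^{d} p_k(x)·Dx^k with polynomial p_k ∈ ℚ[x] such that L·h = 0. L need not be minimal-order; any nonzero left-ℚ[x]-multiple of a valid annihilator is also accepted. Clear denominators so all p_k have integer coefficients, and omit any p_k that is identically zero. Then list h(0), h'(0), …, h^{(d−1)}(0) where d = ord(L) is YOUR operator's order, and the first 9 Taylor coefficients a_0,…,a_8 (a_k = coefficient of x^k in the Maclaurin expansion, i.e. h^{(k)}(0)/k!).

f: a_k = 2, 2, 2, 2, 2, 2, 2, 2, 2, …
g: a_k = 0, -3, 0, 1/2, 0, -1/40, 0, 1/1680, 0, …
L₀ := lclm(L_f,L_g); ord L₀ ≤ 1+2.
h=∫h₀ ⇒ L = L₀·Dx.
L = (7 - 2·x + x^2)·Dx + (-3 + 5·x - 3·x^2 + x^3)·Dx^2 + (7 - 2·x + x^2)·Dx^3 + (-3 + 5·x - 3·x^2 + x^3)·Dx^4  (order 4).
h: a_k = 0, 2, -1/2, 2/3, 5/8, 2/5, 79/240, 2/7, 3361/13440, …
ICs: h(0) = 0, h′(0) = 2, h′′(0) = -1, h′′′(0) = 4.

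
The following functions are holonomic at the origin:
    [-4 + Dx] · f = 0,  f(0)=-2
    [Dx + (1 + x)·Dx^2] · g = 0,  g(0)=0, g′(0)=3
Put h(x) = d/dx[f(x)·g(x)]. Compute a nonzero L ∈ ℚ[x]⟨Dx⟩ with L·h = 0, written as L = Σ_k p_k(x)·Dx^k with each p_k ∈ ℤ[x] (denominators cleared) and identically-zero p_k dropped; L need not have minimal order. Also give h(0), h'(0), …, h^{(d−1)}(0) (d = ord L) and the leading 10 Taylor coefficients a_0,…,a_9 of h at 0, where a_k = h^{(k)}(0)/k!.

f: a_k = -2, -8, -16, -64/3, -64/3, -256/15, -512/45, -2048/315, -1024/315, -4096/2835, …
g: a_k = 0, 3, -3/2, 1, -3/4, 3/5, -1/2, 3/7, -3/8, 1/3, …
f·g: L₀ = L_f ⊗_s L_g, ord ≤ 1·2.
h=h₀': d/dx-closure on L₀ ⇒ L.
L = (40 + 96·x + 64·x^2) + (-22 - 52·x - 32·x^2)·Dx + (3 + 7·x + 4·x^2)·Dx^2  (order 2).
h: a_k = -6, -42, -114, -186, -216, -194, -2134/15, -1318/15, -1649/35, -20878/945, …
ICs: h(0) = -6, h′(0) = -42.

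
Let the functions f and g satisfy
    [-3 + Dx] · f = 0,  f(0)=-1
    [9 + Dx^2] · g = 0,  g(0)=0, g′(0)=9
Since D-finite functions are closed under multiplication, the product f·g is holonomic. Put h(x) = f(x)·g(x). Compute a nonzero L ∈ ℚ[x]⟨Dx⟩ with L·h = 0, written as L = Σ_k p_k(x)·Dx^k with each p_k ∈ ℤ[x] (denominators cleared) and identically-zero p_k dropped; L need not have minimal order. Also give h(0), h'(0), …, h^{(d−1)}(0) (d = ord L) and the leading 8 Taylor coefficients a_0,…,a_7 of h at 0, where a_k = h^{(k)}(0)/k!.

f: a_k = -1, -3, -9/2, -9/2, -27/8, -81/40, -81/80, -243/560, …
g: a_k = 0, 9, 0, -27/2, 0, 243/40, 0, -729/560, …
f·g: L₀ = L_f ⊗_s L_g, ord ≤ 1·2.
L = 18 - 6·Dx + Dx^2  (order 2).
h: a_k = 0, -9, -27, -27, 0, 243/10, 243/10, 729/70, …
ICs: h(0) = 0, h′(0) = -9.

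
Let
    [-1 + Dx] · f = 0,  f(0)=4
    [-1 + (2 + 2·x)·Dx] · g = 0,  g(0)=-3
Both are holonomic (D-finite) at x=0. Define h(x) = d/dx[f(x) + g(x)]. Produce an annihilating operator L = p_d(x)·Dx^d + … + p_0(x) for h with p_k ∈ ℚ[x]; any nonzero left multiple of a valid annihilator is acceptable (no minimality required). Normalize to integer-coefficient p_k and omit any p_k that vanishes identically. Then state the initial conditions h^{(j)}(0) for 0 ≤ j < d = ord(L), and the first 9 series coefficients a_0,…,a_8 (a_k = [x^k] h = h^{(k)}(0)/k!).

L = (-5 - 2·x) + (-1 - 8·x - 4·x^2)·Dx + (6 + 10·x + 4·x^2)·Dx^2  (order 2).
h: a_k = 5/2, 19/4, 23/16, 109/96, -187/768, 3091/7680, -30673/92160, 406429/1290240, -6079027/20643840, …
ICs: h(0) = 5/2, h′(0) = 19/4.

f: a_k = 4, 4, 2, 2/3, 1/6, 1/30, 1/180, 1/1260, 1/10080, …
g: a_k = -3, -3/2, 3/8, -3/16, 15/128, -21/256, 63/1024, -99/2048, 1287/32768, …
Sum ⇒ L₀ = lclm(L_f,L_g) in ℚ(x)⟨Dx⟩.
h=h₀': d/dx-closure on L₀ ⇒ L.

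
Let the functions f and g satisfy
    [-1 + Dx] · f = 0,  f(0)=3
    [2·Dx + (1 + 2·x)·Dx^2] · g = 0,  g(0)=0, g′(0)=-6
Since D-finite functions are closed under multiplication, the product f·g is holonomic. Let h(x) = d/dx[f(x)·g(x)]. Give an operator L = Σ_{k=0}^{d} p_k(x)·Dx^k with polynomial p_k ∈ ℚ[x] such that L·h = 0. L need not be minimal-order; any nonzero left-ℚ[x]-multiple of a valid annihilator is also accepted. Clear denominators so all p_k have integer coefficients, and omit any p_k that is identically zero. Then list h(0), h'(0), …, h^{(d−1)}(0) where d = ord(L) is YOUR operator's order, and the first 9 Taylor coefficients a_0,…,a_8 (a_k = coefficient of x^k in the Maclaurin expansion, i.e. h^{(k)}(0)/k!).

f: a_k = 3, 3, 3/2, 1/2, 1/8, 1/40, 1/240, 1/1680, 1/13440, …
g: a_k = 0, -6, 6, -8, 12, -96/5, 32, -384/7, 96, …
Sym-product of L_f,L_g gives L₀ (≤ ord 2).
Derive L from L₀ (diff closure).
L = (5 - 4·x + 4·x^2) + (-4 + 4·x - 8·x^2)·Dx + (-1 + 4·x^2)·Dx^2  (order 2).
h: a_k = -18, 0, -45, 72, -627/4, 318, -25829/40, 6526/5, -1179021/448, …
ICs: h(0) = -18, h′(0) = 0.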